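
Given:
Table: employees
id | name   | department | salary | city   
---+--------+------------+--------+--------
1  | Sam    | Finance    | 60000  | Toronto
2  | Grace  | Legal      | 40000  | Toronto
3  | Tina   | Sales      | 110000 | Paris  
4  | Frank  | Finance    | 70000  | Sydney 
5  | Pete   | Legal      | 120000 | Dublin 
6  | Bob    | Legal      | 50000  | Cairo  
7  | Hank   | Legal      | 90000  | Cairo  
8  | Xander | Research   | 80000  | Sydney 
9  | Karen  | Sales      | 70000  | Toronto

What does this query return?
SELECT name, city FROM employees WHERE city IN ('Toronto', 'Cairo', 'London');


Filtering: city IN ('Toronto', 'Cairo', 'London')
Matching: 5 rows

5 rows:
Sam, Toronto
Grace, Toronto
Bob, Cairo
Hank, Cairo
Karen, Toronto


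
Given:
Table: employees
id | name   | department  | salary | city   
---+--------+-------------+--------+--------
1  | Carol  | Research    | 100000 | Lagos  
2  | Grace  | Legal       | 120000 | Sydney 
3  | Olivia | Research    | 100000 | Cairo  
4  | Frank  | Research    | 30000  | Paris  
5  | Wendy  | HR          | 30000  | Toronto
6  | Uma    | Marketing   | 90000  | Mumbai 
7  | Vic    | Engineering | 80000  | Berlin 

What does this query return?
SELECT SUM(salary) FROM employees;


SUM(salary) = 100000 + 120000 + 100000 + 30000 + 30000 + 90000 + 80000 = 550000

550000


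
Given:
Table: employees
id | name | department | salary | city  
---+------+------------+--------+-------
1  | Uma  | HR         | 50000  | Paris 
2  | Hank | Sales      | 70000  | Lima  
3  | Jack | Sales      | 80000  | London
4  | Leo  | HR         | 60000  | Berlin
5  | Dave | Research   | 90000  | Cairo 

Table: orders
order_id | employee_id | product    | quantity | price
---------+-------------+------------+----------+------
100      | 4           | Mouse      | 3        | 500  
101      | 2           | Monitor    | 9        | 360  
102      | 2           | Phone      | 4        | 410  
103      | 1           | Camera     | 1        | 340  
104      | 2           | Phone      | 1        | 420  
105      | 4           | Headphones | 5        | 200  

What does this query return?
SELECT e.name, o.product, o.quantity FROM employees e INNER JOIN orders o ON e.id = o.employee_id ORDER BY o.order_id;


Joining employees.id = orders.employee_id:
  employee Leo (id=4) -> order Mouse
  employee Hank (id=2) -> order Monitor
  employee Hank (id=2) -> order Phone
  employee Uma (id=1) -> order Camera
  employee Hank (id=2) -> order Phone
  employee Leo (id=4) -> order Headphones


6 rows:
Leo, Mouse, 3
Hank, Monitor, 9
Hank, Phone, 4
Uma, Camera, 1
Hank, Phone, 1
Leo, Headphones, 5


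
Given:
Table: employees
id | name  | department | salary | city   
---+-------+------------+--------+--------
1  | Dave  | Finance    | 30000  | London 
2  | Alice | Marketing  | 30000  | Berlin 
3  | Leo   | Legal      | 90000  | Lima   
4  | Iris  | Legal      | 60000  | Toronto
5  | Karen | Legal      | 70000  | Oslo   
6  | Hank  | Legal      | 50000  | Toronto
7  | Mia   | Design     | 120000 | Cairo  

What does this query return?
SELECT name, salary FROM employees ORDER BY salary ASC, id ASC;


Sorting by salary ASC, then id ASC for ties

7 rows:
Dave, 30000
Alice, 30000
Hank, 50000
Iris, 60000
Karen, 70000
Leo, 90000
Mia, 120000


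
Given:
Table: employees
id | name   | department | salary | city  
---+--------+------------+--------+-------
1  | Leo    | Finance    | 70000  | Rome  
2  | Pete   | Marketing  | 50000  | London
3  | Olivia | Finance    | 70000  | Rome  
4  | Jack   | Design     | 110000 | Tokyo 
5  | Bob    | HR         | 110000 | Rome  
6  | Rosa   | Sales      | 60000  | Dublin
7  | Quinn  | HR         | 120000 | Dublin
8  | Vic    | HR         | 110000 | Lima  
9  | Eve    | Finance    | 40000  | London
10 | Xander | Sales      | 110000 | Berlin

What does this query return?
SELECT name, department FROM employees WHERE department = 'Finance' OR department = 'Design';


Filtering: department = 'Finance' OR 'Design'
Matching: 4 rows

4 rows:
Leo, Finance
Olivia, Finance
Jack, Design
Eve, Finance


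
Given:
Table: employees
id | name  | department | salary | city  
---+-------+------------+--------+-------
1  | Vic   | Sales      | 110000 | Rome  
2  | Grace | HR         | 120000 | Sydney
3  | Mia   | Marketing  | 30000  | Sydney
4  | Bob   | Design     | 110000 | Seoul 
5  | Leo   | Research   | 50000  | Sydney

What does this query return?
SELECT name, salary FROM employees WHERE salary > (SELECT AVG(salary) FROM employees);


Subquery: AVG(salary) = 84000.0
Filtering: salary > 84000.0
  Vic (110000) -> MATCH
  Grace (120000) -> MATCH
  Bob (110000) -> MATCH


3 rows:
Vic, 110000
Grace, 120000
Bob, 110000


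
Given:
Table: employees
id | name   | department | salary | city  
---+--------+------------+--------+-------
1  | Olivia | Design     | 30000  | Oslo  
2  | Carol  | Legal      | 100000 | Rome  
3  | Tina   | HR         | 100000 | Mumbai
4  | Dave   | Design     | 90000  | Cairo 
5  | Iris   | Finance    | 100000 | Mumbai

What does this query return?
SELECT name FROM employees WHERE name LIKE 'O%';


LIKE 'O%' matches names starting with 'O'
Matching: 1

1 rows:
Olivia


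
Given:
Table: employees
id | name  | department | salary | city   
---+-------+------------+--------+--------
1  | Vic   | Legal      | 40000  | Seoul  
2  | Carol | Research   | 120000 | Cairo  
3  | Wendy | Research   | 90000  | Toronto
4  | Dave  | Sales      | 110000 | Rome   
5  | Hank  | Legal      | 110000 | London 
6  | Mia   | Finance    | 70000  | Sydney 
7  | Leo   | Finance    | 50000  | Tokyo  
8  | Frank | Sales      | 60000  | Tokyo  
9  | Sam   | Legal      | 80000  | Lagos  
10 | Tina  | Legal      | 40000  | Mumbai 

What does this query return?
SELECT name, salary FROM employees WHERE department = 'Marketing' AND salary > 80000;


Filtering: department = 'Marketing' AND salary > 80000
Matching: 0 rows

Empty result set (0 rows)


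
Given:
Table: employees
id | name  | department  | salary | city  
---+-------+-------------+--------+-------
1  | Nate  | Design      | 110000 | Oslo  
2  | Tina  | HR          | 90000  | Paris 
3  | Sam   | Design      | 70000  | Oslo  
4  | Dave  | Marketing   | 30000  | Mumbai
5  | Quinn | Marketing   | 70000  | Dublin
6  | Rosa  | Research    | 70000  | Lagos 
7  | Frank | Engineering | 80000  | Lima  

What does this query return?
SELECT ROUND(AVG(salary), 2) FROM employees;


SUM(salary) = 520000
COUNT = 7
ROUND(AVG, 2) = ROUND(520000 / 7, 2) = 74285.71

74285.71


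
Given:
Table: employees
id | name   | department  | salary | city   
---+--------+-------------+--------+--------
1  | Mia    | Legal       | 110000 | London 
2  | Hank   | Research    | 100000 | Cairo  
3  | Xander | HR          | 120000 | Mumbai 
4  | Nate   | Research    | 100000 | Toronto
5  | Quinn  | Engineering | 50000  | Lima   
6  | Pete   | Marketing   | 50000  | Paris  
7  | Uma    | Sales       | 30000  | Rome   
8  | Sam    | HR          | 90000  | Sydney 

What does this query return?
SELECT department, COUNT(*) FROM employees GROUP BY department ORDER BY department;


Assigning each row to its department group:
  Mia -> Legal
  Hank -> Research
  Xander -> HR
  Nate -> Research
  Quinn -> Engineering
  Pete -> Marketing
  Uma -> Sales
  Sam -> HR


6 groups:
Engineering, 1
HR, 2
Legal, 1
Marketing, 1
Research, 2
Sales, 1


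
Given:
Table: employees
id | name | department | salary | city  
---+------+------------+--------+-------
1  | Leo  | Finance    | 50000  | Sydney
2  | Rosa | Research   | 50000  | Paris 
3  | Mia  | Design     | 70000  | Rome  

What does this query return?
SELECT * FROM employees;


SELECT * returns all 3 rows with all columns

3 rows:
1, Leo, Finance, 50000, Sydney
2, Rosa, Research, 50000, Paris
3, Mia, Design, 70000, Rome


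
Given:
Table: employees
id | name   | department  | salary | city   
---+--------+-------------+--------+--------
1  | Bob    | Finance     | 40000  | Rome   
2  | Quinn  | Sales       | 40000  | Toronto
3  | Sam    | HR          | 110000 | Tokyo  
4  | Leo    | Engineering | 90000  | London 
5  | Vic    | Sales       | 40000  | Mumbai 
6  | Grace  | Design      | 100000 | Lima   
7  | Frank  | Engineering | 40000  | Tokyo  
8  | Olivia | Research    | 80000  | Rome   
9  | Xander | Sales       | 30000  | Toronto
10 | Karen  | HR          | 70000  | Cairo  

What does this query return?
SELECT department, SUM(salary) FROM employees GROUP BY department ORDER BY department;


Summing salary within each department:
  Design: 100000 = 100000
  Engineering: 90000 + 40000 = 130000
  Finance: 40000 = 40000
  HR: 110000 + 70000 = 180000
  Research: 80000 = 80000
  Sales: 40000 + 40000 + 30000 = 110000


6 groups:
Design, 100000
Engineering, 130000
Finance, 40000
HR, 180000
Research, 80000
Sales, 110000


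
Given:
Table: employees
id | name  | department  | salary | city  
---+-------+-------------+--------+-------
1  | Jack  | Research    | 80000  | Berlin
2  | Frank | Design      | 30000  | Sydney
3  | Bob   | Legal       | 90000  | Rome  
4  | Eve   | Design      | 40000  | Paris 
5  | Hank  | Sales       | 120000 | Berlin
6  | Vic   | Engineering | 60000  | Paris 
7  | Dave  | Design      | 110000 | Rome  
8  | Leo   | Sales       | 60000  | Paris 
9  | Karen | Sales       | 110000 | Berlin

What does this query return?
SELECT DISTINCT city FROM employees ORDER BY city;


All 'city' values (row order): Berlin, Sydney, Rome, Paris, Berlin, Paris, Rome, Paris, Berlin
Removing duplicates leaves 4 unique value(s).

4 values:
Berlin
Paris
Rome
Sydney


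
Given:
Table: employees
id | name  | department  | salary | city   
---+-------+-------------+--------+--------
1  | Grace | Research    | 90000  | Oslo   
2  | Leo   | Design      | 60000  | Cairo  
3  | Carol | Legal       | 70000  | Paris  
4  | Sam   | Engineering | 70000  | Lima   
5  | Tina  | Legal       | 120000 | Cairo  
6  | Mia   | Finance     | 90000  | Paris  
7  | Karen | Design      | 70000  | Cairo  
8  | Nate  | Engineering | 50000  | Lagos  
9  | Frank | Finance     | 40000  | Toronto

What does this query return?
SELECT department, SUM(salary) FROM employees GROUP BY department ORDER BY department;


Summing salary within each department:
  Design: 60000 + 70000 = 130000
  Engineering: 70000 + 50000 = 120000
  Finance: 90000 + 40000 = 130000
  Legal: 70000 + 120000 = 190000
  Research: 90000 = 90000


5 groups:
Design, 130000
Engineering, 120000
Finance, 130000
Legal, 190000
Research, 90000


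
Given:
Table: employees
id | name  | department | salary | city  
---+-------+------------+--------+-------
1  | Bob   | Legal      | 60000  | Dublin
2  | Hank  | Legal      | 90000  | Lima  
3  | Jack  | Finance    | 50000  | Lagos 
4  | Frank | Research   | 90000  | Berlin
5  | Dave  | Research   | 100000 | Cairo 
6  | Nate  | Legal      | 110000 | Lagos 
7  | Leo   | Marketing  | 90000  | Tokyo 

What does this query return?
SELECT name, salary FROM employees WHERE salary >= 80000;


Filtering: salary >= 80000
Matching: 5 rows

5 rows:
Hank, 90000
Frank, 90000
Dave, 100000
Nate, 110000
Leo, 90000


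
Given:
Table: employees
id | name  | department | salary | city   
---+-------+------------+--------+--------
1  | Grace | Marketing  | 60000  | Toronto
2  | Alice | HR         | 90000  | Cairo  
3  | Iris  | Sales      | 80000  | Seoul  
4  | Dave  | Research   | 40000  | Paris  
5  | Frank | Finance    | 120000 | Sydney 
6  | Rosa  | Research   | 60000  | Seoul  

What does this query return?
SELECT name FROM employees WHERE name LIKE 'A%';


LIKE 'A%' matches names starting with 'A'
Matching: 1

1 rows:
Alice


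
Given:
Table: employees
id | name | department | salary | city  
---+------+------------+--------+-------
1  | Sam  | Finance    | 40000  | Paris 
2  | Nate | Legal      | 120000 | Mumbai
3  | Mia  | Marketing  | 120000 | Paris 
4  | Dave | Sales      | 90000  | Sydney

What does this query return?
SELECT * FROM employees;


SELECT * returns all 4 rows with all columns

4 rows:
1, Sam, Finance, 40000, Paris
2, Nate, Legal, 120000, Mumbai
3, Mia, Marketing, 120000, Paris
4, Dave, Sales, 90000, Sydney


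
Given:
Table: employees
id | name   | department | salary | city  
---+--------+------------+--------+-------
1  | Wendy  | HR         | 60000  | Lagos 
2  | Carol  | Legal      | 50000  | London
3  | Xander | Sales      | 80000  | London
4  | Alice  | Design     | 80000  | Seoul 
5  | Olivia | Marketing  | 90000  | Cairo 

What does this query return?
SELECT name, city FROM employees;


Projecting columns: name, city

5 rows:
Wendy, Lagos
Carol, London
Xander, London
Alice, Seoul
Olivia, Cairo


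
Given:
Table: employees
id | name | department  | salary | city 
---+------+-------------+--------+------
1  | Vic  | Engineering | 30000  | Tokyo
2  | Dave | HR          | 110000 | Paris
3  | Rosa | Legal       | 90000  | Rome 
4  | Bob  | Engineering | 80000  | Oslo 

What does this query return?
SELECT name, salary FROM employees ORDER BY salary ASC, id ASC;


Sorting by salary ASC, then id ASC for ties

4 rows:
Vic, 30000
Bob, 80000
Rosa, 90000
Dave, 110000


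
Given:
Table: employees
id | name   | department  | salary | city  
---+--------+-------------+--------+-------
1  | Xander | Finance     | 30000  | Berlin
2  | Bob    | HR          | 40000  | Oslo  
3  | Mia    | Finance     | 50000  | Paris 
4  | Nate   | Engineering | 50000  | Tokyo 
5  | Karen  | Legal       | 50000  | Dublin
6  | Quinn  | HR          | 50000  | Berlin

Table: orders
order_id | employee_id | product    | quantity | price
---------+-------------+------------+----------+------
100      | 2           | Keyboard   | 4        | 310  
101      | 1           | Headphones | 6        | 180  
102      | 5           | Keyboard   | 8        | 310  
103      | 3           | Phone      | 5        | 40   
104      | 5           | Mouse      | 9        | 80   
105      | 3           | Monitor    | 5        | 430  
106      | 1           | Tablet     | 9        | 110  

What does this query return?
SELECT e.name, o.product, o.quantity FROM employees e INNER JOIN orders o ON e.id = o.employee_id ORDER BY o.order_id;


Joining employees.id = orders.employee_id:
  employee Bob (id=2) -> order Keyboard
  employee Xander (id=1) -> order Headphones
  employee Karen (id=5) -> order Keyboard
  employee Mia (id=3) -> order Phone
  employee Karen (id=5) -> order Mouse
  employee Mia (id=3) -> order Monitor
  employee Xander (id=1) -> order Tablet


7 rows:
Bob, Keyboard, 4
Xander, Headphones, 6
Karen, Keyboard, 8
Mia, Phone, 5
Karen, Mouse, 9
Mia, Monitor, 5
Xander, Tablet, 9


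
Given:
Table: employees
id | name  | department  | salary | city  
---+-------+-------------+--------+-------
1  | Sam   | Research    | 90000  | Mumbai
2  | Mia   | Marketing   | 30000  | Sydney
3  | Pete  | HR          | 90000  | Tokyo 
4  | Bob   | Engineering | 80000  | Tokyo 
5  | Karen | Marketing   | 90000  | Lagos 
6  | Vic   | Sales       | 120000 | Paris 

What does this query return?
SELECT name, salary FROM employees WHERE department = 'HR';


Filtering: department = 'HR'
Matching rows: 1

1 rows:
Pete, 90000


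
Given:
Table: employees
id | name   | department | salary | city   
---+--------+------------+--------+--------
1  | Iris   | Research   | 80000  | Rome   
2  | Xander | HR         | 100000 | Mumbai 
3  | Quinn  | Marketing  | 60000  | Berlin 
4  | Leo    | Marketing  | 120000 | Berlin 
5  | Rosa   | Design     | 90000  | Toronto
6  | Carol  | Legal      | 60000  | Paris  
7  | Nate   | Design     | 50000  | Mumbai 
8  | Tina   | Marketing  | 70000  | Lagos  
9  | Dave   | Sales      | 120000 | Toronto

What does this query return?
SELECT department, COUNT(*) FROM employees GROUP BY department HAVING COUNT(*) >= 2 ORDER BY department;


Groups with count >= 2:
  Design: 2 -> PASS
  Marketing: 3 -> PASS
  HR: 1 -> filtered out
  Legal: 1 -> filtered out
  Research: 1 -> filtered out
  Sales: 1 -> filtered out


2 groups:
Design, 2
Marketing, 3


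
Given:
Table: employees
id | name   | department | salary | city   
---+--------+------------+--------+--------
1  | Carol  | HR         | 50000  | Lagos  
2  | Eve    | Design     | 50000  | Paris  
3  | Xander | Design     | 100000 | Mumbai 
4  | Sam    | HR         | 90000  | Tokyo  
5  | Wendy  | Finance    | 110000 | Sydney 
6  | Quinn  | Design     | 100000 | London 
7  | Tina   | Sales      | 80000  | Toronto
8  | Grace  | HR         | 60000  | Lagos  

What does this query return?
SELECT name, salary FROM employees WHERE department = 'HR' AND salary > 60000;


Filtering: department = 'HR' AND salary > 60000
Matching: 1 rows

1 rows:
Sam, 90000


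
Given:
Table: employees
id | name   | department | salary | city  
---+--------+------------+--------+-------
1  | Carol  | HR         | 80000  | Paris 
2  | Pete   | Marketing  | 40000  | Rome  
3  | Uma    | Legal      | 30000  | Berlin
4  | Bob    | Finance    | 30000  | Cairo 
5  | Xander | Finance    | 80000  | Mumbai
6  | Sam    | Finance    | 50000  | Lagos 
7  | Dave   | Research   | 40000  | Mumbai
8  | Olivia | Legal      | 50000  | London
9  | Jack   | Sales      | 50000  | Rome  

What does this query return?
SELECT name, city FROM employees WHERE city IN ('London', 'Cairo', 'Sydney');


Filtering: city IN ('London', 'Cairo', 'Sydney')
Matching: 2 rows

2 rows:
Bob, Cairo
Olivia, London


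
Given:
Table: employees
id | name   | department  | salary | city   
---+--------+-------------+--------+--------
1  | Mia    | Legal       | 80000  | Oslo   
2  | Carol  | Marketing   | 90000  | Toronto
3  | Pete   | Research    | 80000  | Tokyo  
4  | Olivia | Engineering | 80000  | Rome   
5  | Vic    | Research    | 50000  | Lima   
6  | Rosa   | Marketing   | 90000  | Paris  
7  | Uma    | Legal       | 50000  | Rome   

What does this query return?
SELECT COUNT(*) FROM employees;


COUNT(*) counts all rows

7


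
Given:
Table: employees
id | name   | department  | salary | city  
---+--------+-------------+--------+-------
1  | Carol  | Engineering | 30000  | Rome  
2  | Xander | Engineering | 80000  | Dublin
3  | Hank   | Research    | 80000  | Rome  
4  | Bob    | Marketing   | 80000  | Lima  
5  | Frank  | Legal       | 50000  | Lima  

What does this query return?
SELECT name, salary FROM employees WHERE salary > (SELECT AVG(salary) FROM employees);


Subquery: AVG(salary) = 64000.0
Filtering: salary > 64000.0
  Xander (80000) -> MATCH
  Hank (80000) -> MATCH
  Bob (80000) -> MATCH


3 rows:
Xander, 80000
Hank, 80000
Bob, 80000


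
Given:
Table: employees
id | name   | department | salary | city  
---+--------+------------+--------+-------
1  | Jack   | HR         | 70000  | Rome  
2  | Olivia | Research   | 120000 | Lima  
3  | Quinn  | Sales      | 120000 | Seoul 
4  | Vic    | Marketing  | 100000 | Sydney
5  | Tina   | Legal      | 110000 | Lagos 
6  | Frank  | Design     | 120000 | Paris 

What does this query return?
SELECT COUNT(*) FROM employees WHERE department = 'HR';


Counting rows where department = 'HR'
  Jack -> MATCH


1


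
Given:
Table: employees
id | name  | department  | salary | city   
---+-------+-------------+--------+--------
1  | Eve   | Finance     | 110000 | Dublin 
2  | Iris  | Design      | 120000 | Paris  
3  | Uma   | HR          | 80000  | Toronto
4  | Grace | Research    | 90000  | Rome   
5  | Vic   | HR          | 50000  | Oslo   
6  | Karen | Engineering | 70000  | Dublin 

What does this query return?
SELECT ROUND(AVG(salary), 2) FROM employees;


SUM(salary) = 520000
COUNT = 6
ROUND(AVG, 2) = ROUND(520000 / 6, 2) = 86666.67

86666.67


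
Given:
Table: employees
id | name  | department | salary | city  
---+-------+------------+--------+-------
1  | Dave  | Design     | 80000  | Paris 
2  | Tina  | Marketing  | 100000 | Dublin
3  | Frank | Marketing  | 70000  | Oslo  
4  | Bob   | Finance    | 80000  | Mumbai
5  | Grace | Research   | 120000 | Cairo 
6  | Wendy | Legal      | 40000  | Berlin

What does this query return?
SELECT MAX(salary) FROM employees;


Salaries: 80000, 100000, 70000, 80000, 120000, 40000
MAX = 120000

120000


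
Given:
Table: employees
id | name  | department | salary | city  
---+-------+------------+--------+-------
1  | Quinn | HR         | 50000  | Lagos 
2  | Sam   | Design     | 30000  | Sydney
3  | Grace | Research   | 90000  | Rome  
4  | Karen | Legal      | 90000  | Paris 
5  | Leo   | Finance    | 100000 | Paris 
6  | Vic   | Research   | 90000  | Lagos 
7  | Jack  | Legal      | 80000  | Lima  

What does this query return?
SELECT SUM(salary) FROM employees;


SUM(salary) = 50000 + 30000 + 90000 + 90000 + 100000 + 90000 + 80000 = 530000

530000


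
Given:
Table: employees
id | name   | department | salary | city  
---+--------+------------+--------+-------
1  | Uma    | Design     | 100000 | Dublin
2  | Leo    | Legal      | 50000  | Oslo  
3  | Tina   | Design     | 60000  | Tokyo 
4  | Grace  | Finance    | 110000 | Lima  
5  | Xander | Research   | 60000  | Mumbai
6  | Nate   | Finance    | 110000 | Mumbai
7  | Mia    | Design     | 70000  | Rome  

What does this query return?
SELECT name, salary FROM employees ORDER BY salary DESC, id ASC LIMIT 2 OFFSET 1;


Sort by salary DESC (id ASC tiebreak), then skip 1 and take 2
Rows 2 through 3

2 rows:
Nate, 110000
Uma, 100000


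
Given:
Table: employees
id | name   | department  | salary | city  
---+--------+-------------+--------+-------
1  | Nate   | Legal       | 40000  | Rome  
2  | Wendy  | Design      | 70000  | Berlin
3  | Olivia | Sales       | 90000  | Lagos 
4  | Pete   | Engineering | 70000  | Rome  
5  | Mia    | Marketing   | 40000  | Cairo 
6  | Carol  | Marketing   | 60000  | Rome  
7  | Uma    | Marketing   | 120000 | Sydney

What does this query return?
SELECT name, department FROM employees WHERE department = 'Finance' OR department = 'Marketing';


Filtering: department = 'Finance' OR 'Marketing'
Matching: 3 rows

3 rows:
Mia, Marketing
Carol, Marketing
Uma, Marketing


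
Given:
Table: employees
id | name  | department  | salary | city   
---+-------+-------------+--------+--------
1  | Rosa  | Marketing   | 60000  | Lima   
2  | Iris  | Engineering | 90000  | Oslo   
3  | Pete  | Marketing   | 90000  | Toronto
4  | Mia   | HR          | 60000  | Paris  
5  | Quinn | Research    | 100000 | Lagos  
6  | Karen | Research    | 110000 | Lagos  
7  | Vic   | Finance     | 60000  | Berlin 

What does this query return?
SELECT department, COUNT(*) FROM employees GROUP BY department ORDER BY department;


Assigning each row to its department group:
  Rosa -> Marketing
  Iris -> Engineering
  Pete -> Marketing
  Mia -> HR
  Quinn -> Research
  Karen -> Research
  Vic -> Finance


5 groups:
Engineering, 1
Finance, 1
HR, 1
Marketing, 2
Research, 2


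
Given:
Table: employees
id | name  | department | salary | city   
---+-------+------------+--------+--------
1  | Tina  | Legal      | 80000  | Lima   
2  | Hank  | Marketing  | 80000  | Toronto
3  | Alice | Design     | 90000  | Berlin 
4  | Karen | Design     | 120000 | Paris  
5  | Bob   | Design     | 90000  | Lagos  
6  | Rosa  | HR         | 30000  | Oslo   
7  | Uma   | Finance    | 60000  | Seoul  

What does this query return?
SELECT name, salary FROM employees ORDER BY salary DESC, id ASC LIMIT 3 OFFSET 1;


Sort by salary DESC (id ASC tiebreak), then skip 1 and take 3
Rows 2 through 4

3 rows:
Alice, 90000
Bob, 90000
Tina, 80000


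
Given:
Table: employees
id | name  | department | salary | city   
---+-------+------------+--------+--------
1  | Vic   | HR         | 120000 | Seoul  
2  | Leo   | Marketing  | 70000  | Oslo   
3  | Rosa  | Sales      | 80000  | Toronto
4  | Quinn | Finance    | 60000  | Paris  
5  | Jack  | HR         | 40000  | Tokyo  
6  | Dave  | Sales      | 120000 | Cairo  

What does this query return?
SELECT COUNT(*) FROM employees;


COUNT(*) counts all rows

6


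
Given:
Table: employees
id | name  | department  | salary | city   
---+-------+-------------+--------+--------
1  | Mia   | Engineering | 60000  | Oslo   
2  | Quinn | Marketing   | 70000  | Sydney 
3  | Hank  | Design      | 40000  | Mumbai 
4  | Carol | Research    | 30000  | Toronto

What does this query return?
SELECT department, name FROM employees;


Projecting columns: department, name

4 rows:
Engineering, Mia
Marketing, Quinn
Design, Hank
Research, Carol


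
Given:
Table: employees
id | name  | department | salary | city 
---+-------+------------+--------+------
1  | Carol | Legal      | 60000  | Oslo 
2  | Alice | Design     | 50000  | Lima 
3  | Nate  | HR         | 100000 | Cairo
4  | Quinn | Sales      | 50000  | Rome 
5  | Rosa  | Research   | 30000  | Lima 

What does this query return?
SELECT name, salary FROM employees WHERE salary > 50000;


Filtering: salary > 50000
Matching: 2 rows

2 rows:
Carol, 60000
Nate, 100000


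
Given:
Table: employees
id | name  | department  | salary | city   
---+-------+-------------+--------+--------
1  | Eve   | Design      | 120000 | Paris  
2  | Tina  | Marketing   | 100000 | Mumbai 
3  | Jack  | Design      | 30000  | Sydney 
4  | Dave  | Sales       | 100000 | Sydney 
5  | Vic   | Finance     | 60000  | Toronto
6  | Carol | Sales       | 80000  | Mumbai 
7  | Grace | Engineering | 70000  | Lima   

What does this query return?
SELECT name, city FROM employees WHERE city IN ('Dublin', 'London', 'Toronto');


Filtering: city IN ('Dublin', 'London', 'Toronto')
Matching: 1 rows

1 rows:
Vic, Toronto


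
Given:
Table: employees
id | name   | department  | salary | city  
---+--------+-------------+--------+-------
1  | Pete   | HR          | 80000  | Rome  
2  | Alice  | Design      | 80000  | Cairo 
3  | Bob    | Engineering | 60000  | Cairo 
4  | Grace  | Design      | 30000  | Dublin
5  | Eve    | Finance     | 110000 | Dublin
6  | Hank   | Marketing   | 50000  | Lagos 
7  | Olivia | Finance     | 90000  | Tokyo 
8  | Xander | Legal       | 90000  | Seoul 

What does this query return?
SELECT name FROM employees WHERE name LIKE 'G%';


LIKE 'G%' matches names starting with 'G'
Matching: 1

1 rows:
Grace


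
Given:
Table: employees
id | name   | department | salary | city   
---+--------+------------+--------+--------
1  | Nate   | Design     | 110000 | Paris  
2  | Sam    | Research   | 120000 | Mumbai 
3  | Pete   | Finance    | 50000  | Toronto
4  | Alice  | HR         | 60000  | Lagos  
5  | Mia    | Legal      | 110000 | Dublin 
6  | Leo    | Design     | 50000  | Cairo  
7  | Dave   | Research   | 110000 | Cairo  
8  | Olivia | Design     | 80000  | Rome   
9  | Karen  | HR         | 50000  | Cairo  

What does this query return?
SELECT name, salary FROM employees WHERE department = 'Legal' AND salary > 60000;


Filtering: department = 'Legal' AND salary > 60000
Matching: 1 rows

1 rows:
Mia, 110000


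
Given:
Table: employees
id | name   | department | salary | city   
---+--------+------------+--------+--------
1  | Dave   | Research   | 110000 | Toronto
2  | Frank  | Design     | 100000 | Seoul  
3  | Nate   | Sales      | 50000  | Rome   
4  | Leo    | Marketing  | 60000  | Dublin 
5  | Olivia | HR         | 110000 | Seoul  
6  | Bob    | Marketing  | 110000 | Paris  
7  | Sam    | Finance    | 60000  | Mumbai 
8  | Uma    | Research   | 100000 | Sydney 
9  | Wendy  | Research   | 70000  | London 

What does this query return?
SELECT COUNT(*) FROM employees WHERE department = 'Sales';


Counting rows where department = 'Sales'
  Nate -> MATCH


1


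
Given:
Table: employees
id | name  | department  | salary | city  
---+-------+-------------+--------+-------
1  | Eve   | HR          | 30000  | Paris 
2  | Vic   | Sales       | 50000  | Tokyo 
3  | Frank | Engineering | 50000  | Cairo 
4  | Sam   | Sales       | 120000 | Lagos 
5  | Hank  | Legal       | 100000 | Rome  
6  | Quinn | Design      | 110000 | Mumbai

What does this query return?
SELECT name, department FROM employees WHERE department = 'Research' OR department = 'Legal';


Filtering: department = 'Research' OR 'Legal'
Matching: 1 rows

1 rows:
Hank, Legal


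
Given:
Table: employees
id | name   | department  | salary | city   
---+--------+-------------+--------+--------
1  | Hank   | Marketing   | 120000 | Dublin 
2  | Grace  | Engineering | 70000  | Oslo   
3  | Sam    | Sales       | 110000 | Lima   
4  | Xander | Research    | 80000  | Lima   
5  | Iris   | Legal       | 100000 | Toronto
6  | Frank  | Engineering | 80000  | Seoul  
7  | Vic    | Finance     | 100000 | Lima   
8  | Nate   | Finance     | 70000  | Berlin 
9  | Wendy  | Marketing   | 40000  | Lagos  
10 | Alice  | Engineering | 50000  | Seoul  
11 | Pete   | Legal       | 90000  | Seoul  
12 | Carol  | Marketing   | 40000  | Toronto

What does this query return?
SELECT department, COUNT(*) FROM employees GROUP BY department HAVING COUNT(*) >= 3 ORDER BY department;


Groups with count >= 3:
  Engineering: 3 -> PASS
  Marketing: 3 -> PASS
  Finance: 2 -> filtered out
  Legal: 2 -> filtered out
  Research: 1 -> filtered out
  Sales: 1 -> filtered out


2 groups:
Engineering, 3
Marketing, 3


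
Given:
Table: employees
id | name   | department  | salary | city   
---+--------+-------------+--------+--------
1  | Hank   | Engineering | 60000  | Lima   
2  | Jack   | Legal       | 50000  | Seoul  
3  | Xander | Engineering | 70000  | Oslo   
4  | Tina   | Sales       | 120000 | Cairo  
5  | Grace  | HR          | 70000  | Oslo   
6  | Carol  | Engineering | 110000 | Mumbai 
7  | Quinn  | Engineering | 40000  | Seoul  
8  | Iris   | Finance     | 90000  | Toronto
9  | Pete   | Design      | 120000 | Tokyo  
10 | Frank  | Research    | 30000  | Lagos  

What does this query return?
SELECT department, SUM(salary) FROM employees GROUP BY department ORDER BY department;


Summing salary within each department:
  Design: 120000 = 120000
  Engineering: 60000 + 70000 + 110000 + 40000 = 280000
  Finance: 90000 = 90000
  HR: 70000 = 70000
  Legal: 50000 = 50000
  Research: 30000 = 30000
  Sales: 120000 = 120000


7 groups:
Design, 120000
Engineering, 280000
Finance, 90000
HR, 70000
Legal, 50000
Research, 30000
Sales, 120000


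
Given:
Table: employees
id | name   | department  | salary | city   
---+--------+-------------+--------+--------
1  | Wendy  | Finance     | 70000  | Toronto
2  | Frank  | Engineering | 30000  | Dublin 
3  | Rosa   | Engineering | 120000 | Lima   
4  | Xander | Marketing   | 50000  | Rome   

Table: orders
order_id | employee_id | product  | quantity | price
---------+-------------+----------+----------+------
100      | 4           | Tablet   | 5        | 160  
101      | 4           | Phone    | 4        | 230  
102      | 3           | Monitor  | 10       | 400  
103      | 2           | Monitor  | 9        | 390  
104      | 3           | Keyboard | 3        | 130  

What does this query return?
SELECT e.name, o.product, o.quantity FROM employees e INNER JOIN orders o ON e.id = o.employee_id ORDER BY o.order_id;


Joining employees.id = orders.employee_id:
  employee Xander (id=4) -> order Tablet
  employee Xander (id=4) -> order Phone
  employee Rosa (id=3) -> order Monitor
  employee Frank (id=2) -> order Monitor
  employee Rosa (id=3) -> order Keyboard


5 rows:
Xander, Tablet, 5
Xander, Phone, 4
Rosa, Monitor, 10
Frank, Monitor, 9
Rosa, Keyboard, 3


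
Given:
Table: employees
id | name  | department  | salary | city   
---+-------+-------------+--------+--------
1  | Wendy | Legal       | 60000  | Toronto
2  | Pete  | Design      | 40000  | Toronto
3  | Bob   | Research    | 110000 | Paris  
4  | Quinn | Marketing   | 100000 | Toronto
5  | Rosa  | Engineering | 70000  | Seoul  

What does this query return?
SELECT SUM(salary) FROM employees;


SUM(salary) = 60000 + 40000 + 110000 + 100000 + 70000 = 380000

380000


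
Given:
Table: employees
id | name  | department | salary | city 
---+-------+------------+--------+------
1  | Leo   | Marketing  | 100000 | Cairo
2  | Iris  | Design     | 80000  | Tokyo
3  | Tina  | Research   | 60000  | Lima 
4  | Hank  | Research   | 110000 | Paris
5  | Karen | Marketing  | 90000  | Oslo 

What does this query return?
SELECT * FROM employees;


SELECT * returns all 5 rows with all columns

5 rows:
1, Leo, Marketing, 100000, Cairo
2, Iris, Design, 80000, Tokyo
3, Tina, Research, 60000, Lima
4, Hank, Research, 110000, Paris
5, Karen, Marketing, 90000, Oslo


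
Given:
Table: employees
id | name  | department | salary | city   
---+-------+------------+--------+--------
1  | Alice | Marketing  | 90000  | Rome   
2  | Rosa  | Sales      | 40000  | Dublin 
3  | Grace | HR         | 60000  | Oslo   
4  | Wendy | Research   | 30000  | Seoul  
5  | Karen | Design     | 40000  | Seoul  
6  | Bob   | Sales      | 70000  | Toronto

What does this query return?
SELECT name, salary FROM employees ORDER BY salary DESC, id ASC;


Sorting by salary DESC, then id ASC for ties

6 rows:
Alice, 90000
Bob, 70000
Grace, 60000
Rosa, 40000
Karen, 40000
Wendy, 30000


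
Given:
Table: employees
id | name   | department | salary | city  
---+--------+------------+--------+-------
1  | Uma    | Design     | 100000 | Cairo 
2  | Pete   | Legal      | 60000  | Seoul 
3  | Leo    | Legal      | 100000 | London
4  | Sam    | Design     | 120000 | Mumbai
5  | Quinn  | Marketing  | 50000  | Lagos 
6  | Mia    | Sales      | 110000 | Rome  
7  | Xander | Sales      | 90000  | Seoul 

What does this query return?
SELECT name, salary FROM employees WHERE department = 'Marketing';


Filtering: department = 'Marketing'
Matching rows: 1

1 rows:
Quinn, 50000


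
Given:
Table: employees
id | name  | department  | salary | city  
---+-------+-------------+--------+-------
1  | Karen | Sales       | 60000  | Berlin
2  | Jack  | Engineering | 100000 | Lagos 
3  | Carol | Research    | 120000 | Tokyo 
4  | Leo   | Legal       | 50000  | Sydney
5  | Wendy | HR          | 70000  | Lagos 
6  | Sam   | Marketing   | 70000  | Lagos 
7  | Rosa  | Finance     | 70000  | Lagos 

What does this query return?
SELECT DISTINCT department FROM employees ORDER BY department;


All 'department' values (row order): Sales, Engineering, Research, Legal, HR, Marketing, Finance
Removing duplicates leaves 7 unique value(s).

7 values:
Engineering
Finance
HR
Legal
Marketing
Research
Sales


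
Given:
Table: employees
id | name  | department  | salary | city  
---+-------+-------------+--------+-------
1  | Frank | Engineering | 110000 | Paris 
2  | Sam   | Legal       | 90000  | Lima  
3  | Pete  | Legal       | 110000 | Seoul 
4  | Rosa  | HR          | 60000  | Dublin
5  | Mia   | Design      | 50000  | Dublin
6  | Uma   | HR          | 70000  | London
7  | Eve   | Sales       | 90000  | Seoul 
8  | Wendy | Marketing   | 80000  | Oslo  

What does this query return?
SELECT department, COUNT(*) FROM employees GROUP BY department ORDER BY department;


Assigning each row to its department group:
  Frank -> Engineering
  Sam -> Legal
  Pete -> Legal
  Rosa -> HR
  Mia -> Design
  Uma -> HR
  Eve -> Sales
  Wendy -> Marketing


6 groups:
Design, 1
Engineering, 1
HR, 2
Legal, 2
Marketing, 1
Sales, 1


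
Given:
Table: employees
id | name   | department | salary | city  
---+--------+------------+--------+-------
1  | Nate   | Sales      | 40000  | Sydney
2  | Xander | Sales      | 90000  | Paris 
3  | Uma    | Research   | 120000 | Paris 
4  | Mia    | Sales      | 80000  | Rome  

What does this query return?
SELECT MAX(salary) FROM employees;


Salaries: 40000, 90000, 120000, 80000
MAX = 120000

120000


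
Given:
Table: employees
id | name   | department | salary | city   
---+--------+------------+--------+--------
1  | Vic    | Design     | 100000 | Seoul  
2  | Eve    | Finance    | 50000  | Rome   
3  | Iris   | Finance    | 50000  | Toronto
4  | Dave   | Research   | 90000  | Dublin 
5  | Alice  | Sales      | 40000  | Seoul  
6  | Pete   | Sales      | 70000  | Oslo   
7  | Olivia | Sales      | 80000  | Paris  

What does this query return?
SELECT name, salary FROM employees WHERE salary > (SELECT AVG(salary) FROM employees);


Subquery: AVG(salary) = 68571.43
Filtering: salary > 68571.43
  Vic (100000) -> MATCH
  Dave (90000) -> MATCH
  Pete (70000) -> MATCH
  Olivia (80000) -> MATCH


4 rows:
Vic, 100000
Dave, 90000
Pete, 70000
Olivia, 80000


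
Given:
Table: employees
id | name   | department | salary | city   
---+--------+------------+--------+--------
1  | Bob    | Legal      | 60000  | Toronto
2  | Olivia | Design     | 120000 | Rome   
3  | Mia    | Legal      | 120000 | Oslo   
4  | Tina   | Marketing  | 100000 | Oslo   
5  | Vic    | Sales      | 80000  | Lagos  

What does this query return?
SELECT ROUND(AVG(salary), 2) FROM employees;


SUM(salary) = 480000
COUNT = 5
ROUND(AVG, 2) = ROUND(480000 / 5, 2) = 96000.0

96000.0


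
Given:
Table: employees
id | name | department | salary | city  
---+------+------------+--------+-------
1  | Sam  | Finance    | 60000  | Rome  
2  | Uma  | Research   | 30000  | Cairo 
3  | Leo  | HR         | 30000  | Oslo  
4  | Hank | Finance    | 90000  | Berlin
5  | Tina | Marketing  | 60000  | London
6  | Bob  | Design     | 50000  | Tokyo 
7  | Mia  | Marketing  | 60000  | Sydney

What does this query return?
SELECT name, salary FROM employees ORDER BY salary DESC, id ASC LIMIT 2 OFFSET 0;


Sort by salary DESC (id ASC tiebreak), then skip 0 and take 2
Rows 1 through 2

2 rows:
Hank, 90000
Sam, 60000


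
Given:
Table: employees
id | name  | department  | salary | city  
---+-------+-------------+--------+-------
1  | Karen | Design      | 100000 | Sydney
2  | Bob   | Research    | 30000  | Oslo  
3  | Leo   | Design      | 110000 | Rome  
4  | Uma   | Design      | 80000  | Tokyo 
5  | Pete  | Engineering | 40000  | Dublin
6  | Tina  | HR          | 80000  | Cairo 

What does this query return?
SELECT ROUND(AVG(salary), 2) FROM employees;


SUM(salary) = 440000
COUNT = 6
ROUND(AVG, 2) = ROUND(440000 / 6, 2) = 73333.33

73333.33


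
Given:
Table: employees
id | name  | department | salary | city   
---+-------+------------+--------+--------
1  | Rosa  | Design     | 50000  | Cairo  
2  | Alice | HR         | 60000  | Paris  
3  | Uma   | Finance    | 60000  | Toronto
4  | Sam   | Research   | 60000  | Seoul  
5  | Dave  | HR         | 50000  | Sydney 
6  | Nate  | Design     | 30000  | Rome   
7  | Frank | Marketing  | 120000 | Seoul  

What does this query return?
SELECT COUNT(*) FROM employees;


COUNT(*) counts all rows

7


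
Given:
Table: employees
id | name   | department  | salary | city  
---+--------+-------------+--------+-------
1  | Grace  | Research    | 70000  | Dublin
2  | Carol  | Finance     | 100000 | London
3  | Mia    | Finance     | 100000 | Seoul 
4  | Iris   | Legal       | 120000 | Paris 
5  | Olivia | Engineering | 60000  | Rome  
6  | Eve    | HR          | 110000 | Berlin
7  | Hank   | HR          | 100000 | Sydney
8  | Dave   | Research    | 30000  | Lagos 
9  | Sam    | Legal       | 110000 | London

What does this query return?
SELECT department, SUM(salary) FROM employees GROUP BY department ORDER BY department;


Summing salary within each department:
  Engineering: 60000 = 60000
  Finance: 100000 + 100000 = 200000
  HR: 110000 + 100000 = 210000
  Legal: 120000 + 110000 = 230000
  Research: 70000 + 30000 = 100000


5 groups:
Engineering, 60000
Finance, 200000
HR, 210000
Legal, 230000
Research, 100000


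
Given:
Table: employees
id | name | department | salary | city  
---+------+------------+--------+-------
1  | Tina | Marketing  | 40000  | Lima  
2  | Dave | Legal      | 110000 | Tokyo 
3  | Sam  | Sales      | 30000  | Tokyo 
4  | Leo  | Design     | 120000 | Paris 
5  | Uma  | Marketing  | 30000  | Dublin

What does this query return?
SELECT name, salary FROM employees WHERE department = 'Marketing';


Filtering: department = 'Marketing'
Matching rows: 2

2 rows:
Tina, 40000
Uma, 30000


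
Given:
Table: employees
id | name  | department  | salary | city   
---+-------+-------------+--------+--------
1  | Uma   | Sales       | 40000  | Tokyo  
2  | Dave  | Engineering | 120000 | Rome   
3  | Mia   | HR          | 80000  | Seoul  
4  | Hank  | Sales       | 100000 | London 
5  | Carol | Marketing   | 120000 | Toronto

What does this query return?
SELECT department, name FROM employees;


Projecting columns: department, name

5 rows:
Sales, Uma
Engineering, Dave
HR, Mia
Sales, Hank
Marketing, Carol
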